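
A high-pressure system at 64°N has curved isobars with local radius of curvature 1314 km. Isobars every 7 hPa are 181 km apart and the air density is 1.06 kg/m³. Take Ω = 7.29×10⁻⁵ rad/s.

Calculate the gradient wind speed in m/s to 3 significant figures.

34.9 m/s

Coriolis parameter at 64°N:
f = 2Ω sin φ = 2 × 7.29×10⁻⁵ × sin 64° = 1.31×10⁻⁴ s⁻¹
Pressure gradient: |∂P/∂n| = 700 Pa / 181000 m = 3.87×10⁻³ Pa/m
Geostrophic speed: V_g = |∂P/∂n|/(fρ) = 3.87×10⁻³/(1.31×10⁻⁴ × 1.06) = 27.8 m/s
Around a high, pressure-gradient force acts outward with centrifugal, so Coriolis balances both:
fV = (1/ρ)|∂P/∂n| + V²/R  →  V² − fR·V + fR·V_g = 0
With fR = 1.31×10⁻⁴ × 1314×10³ m = 172 m/s:
V = [fR − √((fR)² − 4 fR V_g)]/2 = [172 − √(172² − 4×172×27.8)]/2 = 34.9 m/s
Supergeostrophic (V > V_g = 27.8 m/s), as expected around a high.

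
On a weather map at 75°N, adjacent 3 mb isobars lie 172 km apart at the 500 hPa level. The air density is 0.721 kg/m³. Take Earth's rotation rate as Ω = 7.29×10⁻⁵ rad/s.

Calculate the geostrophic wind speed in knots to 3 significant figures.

Coriolis parameter at 75°N:
f = 2Ω sin φ = 2 × 7.29×10⁻⁵ × sin 75° = 1.41×10⁻⁴ s⁻¹
Pressure gradient: |∂P/∂n| = 300 Pa / 172000 m = 1.74×10⁻³ Pa/m
Geostrophic balance (pressure-gradient force = Coriolis force):
V_g = (1/(fρ)) |∂P/∂n| = 1.74×10⁻³ / (1.41×10⁻⁴ × 0.721) = 17.2 m/s
Converting: 17.2 m/s × 1.944 = 33.4 knots

33.4 knots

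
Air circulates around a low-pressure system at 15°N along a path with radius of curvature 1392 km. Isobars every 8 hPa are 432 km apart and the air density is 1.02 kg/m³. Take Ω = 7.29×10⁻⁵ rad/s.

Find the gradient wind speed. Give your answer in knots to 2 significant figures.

Coriolis parameter at 15°N:
f = 2Ω sin φ = 2 × 7.29×10⁻⁵ × sin 15° = 3.77×10⁻⁵ s⁻¹
Pressure gradient: |∂P/∂n| = 800 Pa / 432000 m = 1.85×10⁻³ Pa/m
Geostrophic speed: V_g = |∂P/∂n|/(fρ) = 1.85×10⁻³/(3.77×10⁻⁵ × 1.02) = 48.1 m/s
Around a low, centrifugal force acts outward with Coriolis, so pressure-gradient force balances both:
(1/ρ)|∂P/∂n| = fV + V²/R  →  V² + fR·V − fR·V_g = 0
With fR = 3.77×10⁻⁵ × 1392×10³ m = 52.5 m/s:
V = [−fR + √((fR)² + 4 fR V_g)]/2 = [−52.5 + √(52.5² + 4×52.5×48.1)]/2 = 30.5 m/s
Subgeostrophic (V < V_g = 48.1 m/s), as expected around a low.
Converting: 30.5 m/s × 1.944 = 59 knots

59 knots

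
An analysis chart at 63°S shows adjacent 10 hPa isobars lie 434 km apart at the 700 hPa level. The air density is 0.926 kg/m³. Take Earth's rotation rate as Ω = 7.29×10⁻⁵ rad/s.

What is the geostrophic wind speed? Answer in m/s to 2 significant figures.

Coriolis parameter at 63°S:
f = 2Ω sin φ = 2 × 7.29×10⁻⁵ × sin 63° = 1.30×10⁻⁴ s⁻¹
Pressure gradient: |∂P/∂n| = 1000 Pa / 434000 m = 2.30×10⁻³ Pa/m
Geostrophic balance (pressure-gradient force = Coriolis force):
V_g = (1/(fρ)) |∂P/∂n| = 2.30×10⁻³ / (1.30×10⁻⁴ × 0.926) = 19.2 m/s

19 m/s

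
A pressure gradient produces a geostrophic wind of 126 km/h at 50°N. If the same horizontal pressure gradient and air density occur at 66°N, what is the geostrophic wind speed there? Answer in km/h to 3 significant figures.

106 km/h

With the same pressure gradient and density, V_g ∝ 1/f ∝ 1/sin φ.
V₂ = V₁ · sin φ₁ / sin φ₂ = 126 × sin 50° / sin 66°
V₂ = 126 × 0.7660/0.9135 = 106 km/h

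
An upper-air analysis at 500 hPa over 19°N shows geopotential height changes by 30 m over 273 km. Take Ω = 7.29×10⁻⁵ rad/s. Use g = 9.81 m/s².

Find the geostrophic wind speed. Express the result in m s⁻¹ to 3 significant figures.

Coriolis parameter at 19°N:
f = 2Ω sin φ = 2 × 7.29×10⁻⁵ × sin 19° = 4.75×10⁻⁵ s⁻¹
Height gradient: |∂Z/∂n| = 30 m / 273000 m = 1.10×10⁻⁴
On a pressure surface, geostrophic balance gives V_g = (g/f)|∂Z/∂n|:
V_g = 9.81 × 1.10×10⁻⁴ / 4.75×10⁻⁵ = 22.7 m/s

22.7 m s⁻¹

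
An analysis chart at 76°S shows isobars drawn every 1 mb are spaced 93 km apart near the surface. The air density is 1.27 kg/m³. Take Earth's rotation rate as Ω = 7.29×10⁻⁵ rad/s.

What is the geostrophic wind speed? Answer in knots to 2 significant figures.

12 knots

Coriolis parameter at 76°S:
f = 2Ω sin φ = 2 × 7.29×10⁻⁵ × sin 76° = 1.41×10⁻⁴ s⁻¹
Pressure gradient: |∂P/∂n| = 100 Pa / 93000 m = 1.08×10⁻³ Pa/m
Geostrophic balance (pressure-gradient force = Coriolis force):
V_g = (1/(fρ)) |∂P/∂n| = 1.08×10⁻³ / (1.41×10⁻⁴ × 1.27) = 5.98 m/s
Converting: 5.98 m/s × 1.944 = 12 knots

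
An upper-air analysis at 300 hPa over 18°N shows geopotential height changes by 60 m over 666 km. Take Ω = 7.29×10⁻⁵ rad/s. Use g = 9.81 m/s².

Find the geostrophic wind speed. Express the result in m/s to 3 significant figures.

19.6 m/s

Coriolis parameter at 18°N:
f = 2Ω sin φ = 2 × 7.29×10⁻⁵ × sin 18° = 4.51×10⁻⁵ s⁻¹
Height gradient: |∂Z/∂n| = 60 m / 666000 m = 9.01×10⁻⁵
On a pressure surface, geostrophic balance gives V_g = (g/f)|∂Z/∂n|:
V_g = 9.81 × 9.01×10⁻⁵ / 4.51×10⁻⁵ = 19.6 m/s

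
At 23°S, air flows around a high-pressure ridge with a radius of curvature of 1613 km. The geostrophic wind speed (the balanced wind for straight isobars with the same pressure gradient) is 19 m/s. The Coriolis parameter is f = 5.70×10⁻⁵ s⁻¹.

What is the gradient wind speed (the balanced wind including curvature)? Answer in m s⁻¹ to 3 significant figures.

Around a high, pressure-gradient force acts outward with centrifugal, so Coriolis balances both:
fV = (1/ρ)|∂P/∂n| + V²/R  →  V² − fR·V + fR·V_g = 0
With fR = 5.70×10⁻⁵ × 1613×10³ m = 91.9 m/s:
V = [fR − √((fR)² − 4 fR V_g)]/2 = [91.9 − √(91.9² − 4×91.9×19)]/2 = 26.8 m/s
Supergeostrophic (V > V_g = 19 m/s), as expected around a high.

26.8 m s⁻¹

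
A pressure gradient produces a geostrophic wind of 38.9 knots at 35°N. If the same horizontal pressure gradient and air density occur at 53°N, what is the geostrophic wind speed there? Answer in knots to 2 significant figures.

With the same pressure gradient and density, V_g ∝ 1/f ∝ 1/sin φ.
V₂ = V₁ · sin φ₁ / sin φ₂ = 38.9 × sin 35° / sin 53°
V₂ = 38.9 × 0.5736/0.7986 = 28 knots

28 knots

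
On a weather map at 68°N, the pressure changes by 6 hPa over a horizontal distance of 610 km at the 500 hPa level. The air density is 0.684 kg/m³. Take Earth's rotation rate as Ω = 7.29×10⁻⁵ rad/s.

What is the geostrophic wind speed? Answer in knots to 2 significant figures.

21 knots

Coriolis parameter at 68°N:
f = 2Ω sin φ = 2 × 7.29×10⁻⁵ × sin 68° = 1.35×10⁻⁴ s⁻¹
Pressure gradient: |∂P/∂n| = 600 Pa / 610000 m = 9.84×10⁻⁴ Pa/m
Geostrophic balance (pressure-gradient force = Coriolis force):
V_g = (1/(fρ)) |∂P/∂n| = 9.84×10⁻⁴ / (1.35×10⁻⁴ × 0.684) = 10.6 m/s
Converting: 10.6 m/s × 1.944 = 21 knots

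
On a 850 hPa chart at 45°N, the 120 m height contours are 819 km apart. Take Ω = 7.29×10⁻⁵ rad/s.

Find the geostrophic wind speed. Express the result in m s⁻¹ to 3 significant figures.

Coriolis parameter at 45°N:
f = 2Ω sin φ = 2 × 7.29×10⁻⁵ × sin 45° = 1.03×10⁻⁴ s⁻¹
Height gradient: |∂Z/∂n| = 120 m / 819000 m = 1.47×10⁻⁴
On a pressure surface, geostrophic balance gives V_g = (g/f)|∂Z/∂n|:
V_g = 9.81 × 1.47×10⁻⁴ / 1.03×10⁻⁴ = 13.9 m/s

13.9 m s⁻¹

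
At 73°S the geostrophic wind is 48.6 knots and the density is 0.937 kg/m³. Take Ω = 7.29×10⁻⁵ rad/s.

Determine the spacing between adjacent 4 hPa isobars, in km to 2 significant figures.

120 km

Coriolis parameter at 73°S:
f = 2Ω sin φ = 2 × 7.29×10⁻⁵ × sin 73° = 1.39×10⁻⁴ s⁻¹
Wind speed in SI: 48.6 knots = 25.0 m/s
Geostrophic balance rearranged: |∂P/∂n| = f ρ V_g
|∂P/∂n| = 1.39×10⁻⁴ × 0.937 × 25.0 = 3.27×10⁻³ Pa/m
Isobar spacing: Δn = ΔP/|∂P/∂n| = 400 Pa / 3.27×10⁻³ Pa/m = 122459 m ≈ 120 km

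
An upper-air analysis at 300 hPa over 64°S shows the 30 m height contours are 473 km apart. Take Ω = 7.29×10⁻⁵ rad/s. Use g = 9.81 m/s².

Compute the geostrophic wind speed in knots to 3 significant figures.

Coriolis parameter at 64°S:
f = 2Ω sin φ = 2 × 7.29×10⁻⁵ × sin 64° = 1.31×10⁻⁴ s⁻¹
Height gradient: |∂Z/∂n| = 30 m / 473000 m = 6.34×10⁻⁵
On a pressure surface, geostrophic balance gives V_g = (g/f)|∂Z/∂n|:
V_g = 9.81 × 6.34×10⁻⁵ / 1.31×10⁻⁴ = 4.75 m/s
Converting: 4.75 m/s × 1.944 = 9.23 knots

9.23 knots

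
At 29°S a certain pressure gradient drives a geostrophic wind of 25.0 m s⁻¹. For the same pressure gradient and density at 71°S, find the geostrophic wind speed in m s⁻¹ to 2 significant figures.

13 m s⁻¹

With the same pressure gradient and density, V_g ∝ 1/f ∝ 1/sin φ.
V₂ = V₁ · sin φ₁ / sin φ₂ = 25.0 × sin 29° / sin 71°
V₂ = 25.0 × 0.4848/0.9455 = 13 m s⁻¹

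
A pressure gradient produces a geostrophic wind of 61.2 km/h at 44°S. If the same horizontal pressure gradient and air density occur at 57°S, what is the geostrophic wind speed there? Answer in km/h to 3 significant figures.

With the same pressure gradient and density, V_g ∝ 1/f ∝ 1/sin φ.
V₂ = V₁ · sin φ₁ / sin φ₂ = 61.2 × sin 44° / sin 57°
V₂ = 61.2 × 0.6947/0.8387 = 50.7 km/h

50.7 km/h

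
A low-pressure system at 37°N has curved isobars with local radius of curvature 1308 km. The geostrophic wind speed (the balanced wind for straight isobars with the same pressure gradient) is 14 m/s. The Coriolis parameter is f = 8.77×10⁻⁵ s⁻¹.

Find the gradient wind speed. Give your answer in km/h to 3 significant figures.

Around a low, centrifugal force acts outward with Coriolis, so pressure-gradient force balances both:
(1/ρ)|∂P/∂n| = fV + V²/R  →  V² + fR·V − fR·V_g = 0
With fR = 8.77×10⁻⁵ × 1308×10³ m = 115 m/s:
V = [−fR + √((fR)² + 4 fR V_g)]/2 = [−115 + √(115² + 4×115×14)]/2 = 12.6 m/s
Subgeostrophic (V < V_g = 14 m/s), as expected around a low.
Converting: 12.6 m/s × 3.6 = 45.4 km/h

45.4 km/h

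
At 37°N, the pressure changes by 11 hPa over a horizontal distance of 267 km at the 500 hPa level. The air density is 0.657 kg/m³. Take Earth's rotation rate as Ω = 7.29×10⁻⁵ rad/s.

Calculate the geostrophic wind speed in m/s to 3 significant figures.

71.5 m/s

Coriolis parameter at 37°N:
f = 2Ω sin φ = 2 × 7.29×10⁻⁵ × sin 37° = 8.77×10⁻⁵ s⁻¹
Pressure gradient: |∂P/∂n| = 1100 Pa / 267000 m = 4.12×10⁻³ Pa/m
Geostrophic balance (pressure-gradient force = Coriolis force):
V_g = (1/(fρ)) |∂P/∂n| = 4.12×10⁻³ / (8.77×10⁻⁵ × 0.657) = 71.5 m/s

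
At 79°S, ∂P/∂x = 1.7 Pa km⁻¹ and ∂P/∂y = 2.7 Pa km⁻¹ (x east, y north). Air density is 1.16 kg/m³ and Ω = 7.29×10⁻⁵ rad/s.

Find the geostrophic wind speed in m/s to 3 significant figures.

19.2 m/s

Coriolis parameter at 79°S:
f = 2Ω sin φ = 2 × 7.29×10⁻⁵ × sin 79° = 1.43×10⁻⁴ s⁻¹
In the Southern Hemisphere f is negative: f = −1.43×10⁻⁴ s⁻¹.
Component geostrophic relations (x east, y north):
u_g = −(1/(fρ)) ∂P/∂y,  v_g = (1/(fρ)) ∂P/∂x
u_g = −(2.7×10⁻³)/(−1.43×10⁻⁴ × 1.16) = 16.3 m/s;  v_g = (1.7×10⁻³)/(−1.43×10⁻⁴ × 1.16) = −10.2 m/s
|V_g| = √(u_g² + v_g²) = 19.2 m/s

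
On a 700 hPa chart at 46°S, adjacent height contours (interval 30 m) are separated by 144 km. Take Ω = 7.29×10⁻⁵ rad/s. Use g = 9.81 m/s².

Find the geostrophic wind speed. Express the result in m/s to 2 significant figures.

19 m/s

Coriolis parameter at 46°S:
f = 2Ω sin φ = 2 × 7.29×10⁻⁵ × sin 46° = 1.05×10⁻⁴ s⁻¹
Height gradient: |∂Z/∂n| = 30 m / 144000 m = 2.08×10⁻⁴
On a pressure surface, geostrophic balance gives V_g = (g/f)|∂Z/∂n|:
V_g = 9.81 × 2.08×10⁻⁴ / 1.05×10⁻⁴ = 19.5 m/s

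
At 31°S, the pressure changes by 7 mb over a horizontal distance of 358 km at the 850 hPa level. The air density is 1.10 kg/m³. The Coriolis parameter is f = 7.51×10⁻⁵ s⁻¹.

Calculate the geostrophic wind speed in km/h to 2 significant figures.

Pressure gradient: |∂P/∂n| = 700 Pa / 358000 m = 1.96×10⁻³ Pa/m
Geostrophic balance (pressure-gradient force = Coriolis force):
V_g = (1/(fρ)) |∂P/∂n| = 1.96×10⁻³ / (7.51×10⁻⁵ × 1.10) = 23.7 m/s
Converting: 23.7 m/s × 3.6 = 85 km/h

85 km/h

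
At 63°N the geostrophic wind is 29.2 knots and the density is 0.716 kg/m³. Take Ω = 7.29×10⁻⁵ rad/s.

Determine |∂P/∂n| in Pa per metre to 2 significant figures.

Coriolis parameter at 63°N:
f = 2Ω sin φ = 2 × 7.29×10⁻⁵ × sin 63° = 1.30×10⁻⁴ s⁻¹
Wind speed in SI: 29.2 knots = 15.0 m/s
Geostrophic balance rearranged: |∂P/∂n| = f ρ V_g
|∂P/∂n| = 1.30×10⁻⁴ × 0.716 × 15.0 = 1.40×10⁻³ Pa/m

1.4×10⁻³ Pa/m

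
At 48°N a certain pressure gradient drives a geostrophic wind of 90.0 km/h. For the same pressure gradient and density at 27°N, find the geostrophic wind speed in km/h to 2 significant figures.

With the same pressure gradient and density, V_g ∝ 1/f ∝ 1/sin φ.
V₂ = V₁ · sin φ₁ / sin φ₂ = 90.0 × sin 48° / sin 27°
V₂ = 90.0 × 0.7431/0.4540 = 150 km/h

150 km/h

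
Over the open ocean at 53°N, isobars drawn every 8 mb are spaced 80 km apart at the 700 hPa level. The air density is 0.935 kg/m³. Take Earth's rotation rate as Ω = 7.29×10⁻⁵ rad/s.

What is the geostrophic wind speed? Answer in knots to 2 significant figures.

180 knots

Coriolis parameter at 53°N:
f = 2Ω sin φ = 2 × 7.29×10⁻⁵ × sin 53° = 1.16×10⁻⁴ s⁻¹
Pressure gradient: |∂P/∂n| = 800 Pa / 80000 m = 1.00×10⁻² Pa/m
Geostrophic balance (pressure-gradient force = Coriolis force):
V_g = (1/(fρ)) |∂P/∂n| = 1.00×10⁻² / (1.16×10⁻⁴ × 0.935) = 91.9 m/s
Converting: 91.9 m/s × 1.944 = 180 knots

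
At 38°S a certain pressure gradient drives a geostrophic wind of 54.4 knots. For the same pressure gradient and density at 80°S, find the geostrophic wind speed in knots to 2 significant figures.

With the same pressure gradient and density, V_g ∝ 1/f ∝ 1/sin φ.
V₂ = V₁ · sin φ₁ / sin φ₂ = 54.4 × sin 38° / sin 80°
V₂ = 54.4 × 0.6157/0.9848 = 34 knots

34 knots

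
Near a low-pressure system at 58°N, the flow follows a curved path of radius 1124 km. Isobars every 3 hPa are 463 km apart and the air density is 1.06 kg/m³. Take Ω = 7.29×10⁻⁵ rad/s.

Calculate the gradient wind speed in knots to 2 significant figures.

9.3 knots

Coriolis parameter at 58°N:
f = 2Ω sin φ = 2 × 7.29×10⁻⁵ × sin 58° = 1.24×10⁻⁴ s⁻¹
Pressure gradient: |∂P/∂n| = 300 Pa / 463000 m = 6.48×10⁻⁴ Pa/m
Geostrophic speed: V_g = |∂P/∂n|/(fρ) = 6.48×10⁻⁴/(1.24×10⁻⁴ × 1.06) = 4.94 m/s
Around a low, centrifugal force acts outward with Coriolis, so pressure-gradient force balances both:
(1/ρ)|∂P/∂n| = fV + V²/R  →  V² + fR·V − fR·V_g = 0
With fR = 1.24×10⁻⁴ × 1124×10³ m = 139 m/s:
V = [−fR + √((fR)² + 4 fR V_g)]/2 = [−139 + √(139² + 4×139×4.94)]/2 = 4.78 m/s
Subgeostrophic (V < V_g = 4.94 m/s), as expected around a low.
Converting: 4.78 m/s × 1.944 = 9.3 knots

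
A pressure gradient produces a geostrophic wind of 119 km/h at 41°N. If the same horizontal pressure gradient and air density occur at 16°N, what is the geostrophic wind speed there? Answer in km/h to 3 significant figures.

283 km/h

With the same pressure gradient and density, V_g ∝ 1/f ∝ 1/sin φ.
V₂ = V₁ · sin φ₁ / sin φ₂ = 119 × sin 41° / sin 16°
V₂ = 119 × 0.6561/0.2756 = 283 km/h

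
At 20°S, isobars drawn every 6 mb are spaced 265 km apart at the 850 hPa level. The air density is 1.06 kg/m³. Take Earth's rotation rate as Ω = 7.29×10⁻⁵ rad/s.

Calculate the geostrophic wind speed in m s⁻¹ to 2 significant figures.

Coriolis parameter at 20°S:
f = 2Ω sin φ = 2 × 7.29×10⁻⁵ × sin 20° = 4.99×10⁻⁵ s⁻¹
Pressure gradient: |∂P/∂n| = 600 Pa / 265000 m = 2.26×10⁻³ Pa/m
Geostrophic balance (pressure-gradient force = Coriolis force):
V_g = (1/(fρ)) |∂P/∂n| = 2.26×10⁻³ / (4.99×10⁻⁵ × 1.06) = 42.8 m/s

43 m s⁻¹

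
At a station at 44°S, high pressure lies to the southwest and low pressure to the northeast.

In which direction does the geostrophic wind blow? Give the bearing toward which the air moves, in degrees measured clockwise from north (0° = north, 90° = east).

The pressure-gradient force points toward the northeast (bearing 045°).
Geostrophic balance: in the Southern Hemisphere the Coriolis force deflects motion to the left, so the geostrophic wind blows 90° to the left of the pressure-gradient force (low pressure on the right).
Rotating 045° by 90° counterclockwise gives 315° — the wind blows toward the northwest.

315°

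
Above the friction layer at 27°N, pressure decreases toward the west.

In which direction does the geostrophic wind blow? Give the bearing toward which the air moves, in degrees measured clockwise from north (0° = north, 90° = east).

000°

The pressure-gradient force points toward the west (bearing 270°).
Geostrophic balance: in the Northern Hemisphere the Coriolis force deflects motion to the right, so the geostrophic wind blows 90° to the right of the pressure-gradient force (low pressure on the left).
Rotating 270° by 90° clockwise gives 000° — the wind blows toward the north.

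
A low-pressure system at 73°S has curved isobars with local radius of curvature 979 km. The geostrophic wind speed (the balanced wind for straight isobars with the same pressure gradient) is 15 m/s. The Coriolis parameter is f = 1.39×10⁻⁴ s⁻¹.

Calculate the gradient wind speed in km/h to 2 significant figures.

Around a low, centrifugal force acts outward with Coriolis, so pressure-gradient force balances both:
(1/ρ)|∂P/∂n| = fV + V²/R  →  V² + fR·V − fR·V_g = 0
With fR = 1.39×10⁻⁴ × 979×10³ m = 136 m/s:
V = [−fR + √((fR)² + 4 fR V_g)]/2 = [−136 + √(136² + 4×136×15)]/2 = 13.6 m/s
Subgeostrophic (V < V_g = 15 m/s), as expected around a low.
Converting: 13.6 m/s × 3.6 = 49 km/h

49 km/h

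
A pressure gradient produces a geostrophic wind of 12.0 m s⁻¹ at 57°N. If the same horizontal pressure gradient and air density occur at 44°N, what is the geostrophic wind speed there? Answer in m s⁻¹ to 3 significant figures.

With the same pressure gradient and density, V_g ∝ 1/f ∝ 1/sin φ.
V₂ = V₁ · sin φ₁ / sin φ₂ = 12.0 × sin 57° / sin 44°
V₂ = 12.0 × 0.8387/0.6947 = 14.5 m s⁻¹

14.5 m s⁻¹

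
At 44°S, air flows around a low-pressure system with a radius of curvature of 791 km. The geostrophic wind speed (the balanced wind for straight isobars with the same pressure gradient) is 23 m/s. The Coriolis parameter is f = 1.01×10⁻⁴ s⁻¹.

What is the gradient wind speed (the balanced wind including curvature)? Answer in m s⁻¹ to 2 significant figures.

19 m s⁻¹

Around a low, centrifugal force acts outward with Coriolis, so pressure-gradient force balances both:
(1/ρ)|∂P/∂n| = fV + V²/R  →  V² + fR·V − fR·V_g = 0
With fR = 1.01×10⁻⁴ × 791×10³ m = 79.9 m/s:
V = [−fR + √((fR)² + 4 fR V_g)]/2 = [−79.9 + √(79.9² + 4×79.9×23)]/2 = 18.6 m/s
Subgeostrophic (V < V_g = 23 m/s), as expected around a low.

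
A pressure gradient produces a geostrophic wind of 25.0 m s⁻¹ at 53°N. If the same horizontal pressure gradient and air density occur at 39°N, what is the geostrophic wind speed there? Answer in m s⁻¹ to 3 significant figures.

With the same pressure gradient and density, V_g ∝ 1/f ∝ 1/sin φ.
V₂ = V₁ · sin φ₁ / sin φ₂ = 25.0 × sin 53° / sin 39°
V₂ = 25.0 × 0.7986/0.6293 = 31.7 m s⁻¹

31.7 m s⁻¹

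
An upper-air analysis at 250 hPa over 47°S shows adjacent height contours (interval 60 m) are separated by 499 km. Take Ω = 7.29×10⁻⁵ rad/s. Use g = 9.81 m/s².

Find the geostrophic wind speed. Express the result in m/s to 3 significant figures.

11.1 m/s

Coriolis parameter at 47°S:
f = 2Ω sin φ = 2 × 7.29×10⁻⁵ × sin 47° = 1.07×10⁻⁴ s⁻¹
Height gradient: |∂Z/∂n| = 60 m / 499000 m = 1.20×10⁻⁴
On a pressure surface, geostrophic balance gives V_g = (g/f)|∂Z/∂n|:
V_g = 9.81 × 1.20×10⁻⁴ / 1.07×10⁻⁴ = 11.1 m/s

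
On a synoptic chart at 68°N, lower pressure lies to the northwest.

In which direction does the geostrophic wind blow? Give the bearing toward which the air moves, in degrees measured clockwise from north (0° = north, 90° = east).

045°

The pressure-gradient force points toward the northwest (bearing 315°).
Geostrophic balance: in the Northern Hemisphere the Coriolis force deflects motion to the right, so the geostrophic wind blows 90° to the right of the pressure-gradient force (low pressure on the left).
Rotating 315° by 90° clockwise gives 045° — the wind blows toward the northeast.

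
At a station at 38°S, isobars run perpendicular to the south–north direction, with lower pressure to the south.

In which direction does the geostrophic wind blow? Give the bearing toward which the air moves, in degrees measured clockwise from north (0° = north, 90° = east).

090°

The pressure-gradient force points toward the south (bearing 180°).
Geostrophic balance: in the Southern Hemisphere the Coriolis force deflects motion to the left, so the geostrophic wind blows 90° to the left of the pressure-gradient force (low pressure on the right).
Rotating 180° by 90° counterclockwise gives 090° — the wind blows toward the east.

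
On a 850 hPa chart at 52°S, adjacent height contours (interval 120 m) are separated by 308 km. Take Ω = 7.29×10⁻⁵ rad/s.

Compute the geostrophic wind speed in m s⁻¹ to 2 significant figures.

33 m s⁻¹

Coriolis parameter at 52°S:
f = 2Ω sin φ = 2 × 7.29×10⁻⁵ × sin 52° = 1.15×10⁻⁴ s⁻¹
Height gradient: |∂Z/∂n| = 120 m / 308000 m = 3.90×10⁻⁴
On a pressure surface, geostrophic balance gives V_g = (g/f)|∂Z/∂n|:
V_g = 9.81 × 3.90×10⁻⁴ / 1.15×10⁻⁴ = 33.3 m/s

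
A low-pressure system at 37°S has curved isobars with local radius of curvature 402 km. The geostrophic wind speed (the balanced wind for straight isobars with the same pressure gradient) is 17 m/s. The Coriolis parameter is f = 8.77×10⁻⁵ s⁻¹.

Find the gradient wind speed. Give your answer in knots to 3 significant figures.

Around a low, centrifugal force acts outward with Coriolis, so pressure-gradient force balances both:
(1/ρ)|∂P/∂n| = fV + V²/R  →  V² + fR·V − fR·V_g = 0
With fR = 8.77×10⁻⁵ × 402×10³ m = 35.3 m/s:
V = [−fR + √((fR)² + 4 fR V_g)]/2 = [−35.3 + √(35.3² + 4×35.3×17)]/2 = 12.5 m/s
Subgeostrophic (V < V_g = 17 m/s), as expected around a low.
Converting: 12.5 m/s × 1.944 = 24.4 knots

24.4 knots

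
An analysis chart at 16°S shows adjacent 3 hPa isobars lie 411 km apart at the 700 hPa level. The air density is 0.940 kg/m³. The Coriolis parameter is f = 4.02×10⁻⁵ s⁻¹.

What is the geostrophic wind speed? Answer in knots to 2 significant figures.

38 knots

Pressure gradient: |∂P/∂n| = 300 Pa / 411000 m = 7.30×10⁻⁴ Pa/m
Geostrophic balance (pressure-gradient force = Coriolis force):
V_g = (1/(fρ)) |∂P/∂n| = 7.30×10⁻⁴ / (4.02×10⁻⁵ × 0.940) = 19.3 m/s
Converting: 19.3 m/s × 1.944 = 38 knots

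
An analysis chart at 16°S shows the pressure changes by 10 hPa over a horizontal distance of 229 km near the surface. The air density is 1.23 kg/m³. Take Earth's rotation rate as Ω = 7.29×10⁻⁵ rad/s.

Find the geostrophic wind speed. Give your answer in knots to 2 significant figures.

170 knots

Coriolis parameter at 16°S:
f = 2Ω sin φ = 2 × 7.29×10⁻⁵ × sin 16° = 4.02×10⁻⁵ s⁻¹
Pressure gradient: |∂P/∂n| = 1000 Pa / 229000 m = 4.37×10⁻³ Pa/m
Geostrophic balance (pressure-gradient force = Coriolis force):
V_g = (1/(fρ)) |∂P/∂n| = 4.37×10⁻³ / (4.02×10⁻⁵ × 1.23) = 88.3 m/s
Converting: 88.3 m/s × 1.944 = 170 knots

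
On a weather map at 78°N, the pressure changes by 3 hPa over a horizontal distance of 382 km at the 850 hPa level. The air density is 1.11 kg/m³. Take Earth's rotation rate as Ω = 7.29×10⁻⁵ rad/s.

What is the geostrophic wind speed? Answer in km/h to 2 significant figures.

Coriolis parameter at 78°N:
f = 2Ω sin φ = 2 × 7.29×10⁻⁵ × sin 78° = 1.43×10⁻⁴ s⁻¹
Pressure gradient: |∂P/∂n| = 300 Pa / 382000 m = 7.85×10⁻⁴ Pa/m
Geostrophic balance (pressure-gradient force = Coriolis force):
V_g = (1/(fρ)) |∂P/∂n| = 7.85×10⁻⁴ / (1.43×10⁻⁴ × 1.11) = 4.96 m/s
Converting: 4.96 m/s × 3.6 = 18 km/h

18 km/h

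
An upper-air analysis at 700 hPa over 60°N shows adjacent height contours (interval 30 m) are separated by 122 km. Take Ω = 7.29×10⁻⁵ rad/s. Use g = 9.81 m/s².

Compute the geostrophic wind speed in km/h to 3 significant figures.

Coriolis parameter at 60°N:
f = 2Ω sin φ = 2 × 7.29×10⁻⁵ × sin 60° = 1.26×10⁻⁴ s⁻¹
Height gradient: |∂Z/∂n| = 30 m / 122000 m = 2.46×10⁻⁴
On a pressure surface, geostrophic balance gives V_g = (g/f)|∂Z/∂n|:
V_g = 9.81 × 2.46×10⁻⁴ / 1.26×10⁻⁴ = 19.1 m/s
Converting: 19.1 m/s × 3.6 = 68.8 km/h

68.8 km/h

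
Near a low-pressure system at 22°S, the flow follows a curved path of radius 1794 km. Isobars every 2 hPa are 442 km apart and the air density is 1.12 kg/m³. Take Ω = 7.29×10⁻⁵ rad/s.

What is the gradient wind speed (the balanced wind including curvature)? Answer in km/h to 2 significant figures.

25 km/h

Coriolis parameter at 22°S:
f = 2Ω sin φ = 2 × 7.29×10⁻⁵ × sin 22° = 5.46×10⁻⁵ s⁻¹
Pressure gradient: |∂P/∂n| = 200 Pa / 442000 m = 4.52×10⁻⁴ Pa/m
Geostrophic speed: V_g = |∂P/∂n|/(fρ) = 4.52×10⁻⁴/(5.46×10⁻⁵ × 1.12) = 7.40 m/s
Around a low, centrifugal force acts outward with Coriolis, so pressure-gradient force balances both:
(1/ρ)|∂P/∂n| = fV + V²/R  →  V² + fR·V − fR·V_g = 0
With fR = 5.46×10⁻⁵ × 1794×10³ m = 98.0 m/s:
V = [−fR + √((fR)² + 4 fR V_g)]/2 = [−98.0 + √(98.0² + 4×98.0×7.4)]/2 = 6.91 m/s
Subgeostrophic (V < V_g = 7.4 m/s), as expected around a low.
Converting: 6.91 m/s × 3.6 = 25 km/h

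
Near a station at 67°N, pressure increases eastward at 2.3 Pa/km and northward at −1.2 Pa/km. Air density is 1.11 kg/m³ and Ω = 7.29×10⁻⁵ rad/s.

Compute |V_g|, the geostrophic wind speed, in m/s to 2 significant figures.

Coriolis parameter at 67°N:
f = 2Ω sin φ = 2 × 7.29×10⁻⁵ × sin 67° = 1.34×10⁻⁴ s⁻¹
Component geostrophic relations (x east, y north):
u_g = −(1/(fρ)) ∂P/∂y,  v_g = (1/(fρ)) ∂P/∂x
u_g = −(−1.2×10⁻³)/(1.34×10⁻⁴ × 1.11) = 8.06 m/s;  v_g = (2.3×10⁻³)/(1.34×10⁻⁴ × 1.11) = 15.4 m/s
|V_g| = √(u_g² + v_g²) = 17.4 m/s

17 m/s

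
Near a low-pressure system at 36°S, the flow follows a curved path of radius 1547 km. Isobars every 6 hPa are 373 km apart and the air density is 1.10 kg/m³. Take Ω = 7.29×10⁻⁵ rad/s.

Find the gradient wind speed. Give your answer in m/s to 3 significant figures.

15.3 m/s

Coriolis parameter at 36°S:
f = 2Ω sin φ = 2 × 7.29×10⁻⁵ × sin 36° = 8.57×10⁻⁵ s⁻¹
Pressure gradient: |∂P/∂n| = 600 Pa / 373000 m = 1.61×10⁻³ Pa/m
Geostrophic speed: V_g = |∂P/∂n|/(fρ) = 1.61×10⁻³/(8.57×10⁻⁵ × 1.10) = 17.1 m/s
Around a low, centrifugal force acts outward with Coriolis, so pressure-gradient force balances both:
(1/ρ)|∂P/∂n| = fV + V²/R  →  V² + fR·V − fR·V_g = 0
With fR = 8.57×10⁻⁵ × 1547×10³ m = 133 m/s:
V = [−fR + √((fR)² + 4 fR V_g)]/2 = [−133 + √(133² + 4×133×17.1)]/2 = 15.3 m/s
Subgeostrophic (V < V_g = 17.1 m/s), as expected around a low.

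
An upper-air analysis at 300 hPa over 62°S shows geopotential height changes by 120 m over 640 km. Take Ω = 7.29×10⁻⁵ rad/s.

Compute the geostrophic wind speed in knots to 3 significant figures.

Coriolis parameter at 62°S:
f = 2Ω sin φ = 2 × 7.29×10⁻⁵ × sin 62° = 1.29×10⁻⁴ s⁻¹
Height gradient: |∂Z/∂n| = 120 m / 640000 m = 1.88×10⁻⁴
On a pressure surface, geostrophic balance gives V_g = (g/f)|∂Z/∂n|:
V_g = 9.81 × 1.88×10⁻⁴ / 1.29×10⁻⁴ = 14.3 m/s
Converting: 14.3 m/s × 1.944 = 27.8 knots

27.8 knots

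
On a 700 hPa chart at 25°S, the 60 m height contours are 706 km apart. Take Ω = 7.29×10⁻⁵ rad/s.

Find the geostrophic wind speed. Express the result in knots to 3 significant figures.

Coriolis parameter at 25°S:
f = 2Ω sin φ = 2 × 7.29×10⁻⁵ × sin 25° = 6.16×10⁻⁵ s⁻¹
Height gradient: |∂Z/∂n| = 60 m / 706000 m = 8.50×10⁻⁵
On a pressure surface, geostrophic balance gives V_g = (g/f)|∂Z/∂n|:
V_g = 9.81 × 8.50×10⁻⁵ / 6.16×10⁻⁵ = 13.5 m/s
Converting: 13.5 m/s × 1.944 = 26.3 knots

26.3 knots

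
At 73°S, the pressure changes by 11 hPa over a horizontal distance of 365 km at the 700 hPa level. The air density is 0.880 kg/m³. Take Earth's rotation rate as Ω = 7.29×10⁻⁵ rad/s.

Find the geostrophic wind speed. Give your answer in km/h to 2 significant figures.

88 km/h

Coriolis parameter at 73°S:
f = 2Ω sin φ = 2 × 7.29×10⁻⁵ × sin 73° = 1.39×10⁻⁴ s⁻¹
Pressure gradient: |∂P/∂n| = 1100 Pa / 365000 m = 3.01×10⁻³ Pa/m
Geostrophic balance (pressure-gradient force = Coriolis force):
V_g = (1/(fρ)) |∂P/∂n| = 3.01×10⁻³ / (1.39×10⁻⁴ × 0.880) = 24.6 m/s
Converting: 24.6 m/s × 3.6 = 88 km/h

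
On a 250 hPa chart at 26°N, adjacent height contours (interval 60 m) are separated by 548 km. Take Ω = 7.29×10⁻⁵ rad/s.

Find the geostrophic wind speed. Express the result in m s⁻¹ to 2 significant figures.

Coriolis parameter at 26°N:
f = 2Ω sin φ = 2 × 7.29×10⁻⁵ × sin 26° = 6.39×10⁻⁵ s⁻¹
Height gradient: |∂Z/∂n| = 60 m / 548000 m = 1.09×10⁻⁴
On a pressure surface, geostrophic balance gives V_g = (g/f)|∂Z/∂n|:
V_g = 9.81 × 1.09×10⁻⁴ / 6.39×10⁻⁵ = 16.8 m/s

17 m s⁻¹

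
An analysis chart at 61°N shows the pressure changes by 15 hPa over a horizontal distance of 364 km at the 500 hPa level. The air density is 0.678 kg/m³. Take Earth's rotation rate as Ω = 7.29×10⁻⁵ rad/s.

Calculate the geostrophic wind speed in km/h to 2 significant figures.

Coriolis parameter at 61°N:
f = 2Ω sin φ = 2 × 7.29×10⁻⁵ × sin 61° = 1.28×10⁻⁴ s⁻¹
Pressure gradient: |∂P/∂n| = 1500 Pa / 364000 m = 4.12×10⁻³ Pa/m
Geostrophic balance (pressure-gradient force = Coriolis force):
V_g = (1/(fρ)) |∂P/∂n| = 4.12×10⁻³ / (1.28×10⁻⁴ × 0.678) = 47.7 m/s
Converting: 47.7 m/s × 3.6 = 170 km/h

170 km/h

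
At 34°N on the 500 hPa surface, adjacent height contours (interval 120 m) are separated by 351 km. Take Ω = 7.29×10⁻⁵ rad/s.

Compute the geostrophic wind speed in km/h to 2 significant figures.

150 km/h

Coriolis parameter at 34°N:
f = 2Ω sin φ = 2 × 7.29×10⁻⁵ × sin 34° = 8.15×10⁻⁵ s⁻¹
Height gradient: |∂Z/∂n| = 120 m / 351000 m = 3.42×10⁻⁴
On a pressure surface, geostrophic balance gives V_g = (g/f)|∂Z/∂n|:
V_g = 9.81 × 3.42×10⁻⁴ / 8.15×10⁻⁵ = 41.1 m/s
Converting: 41.1 m/s × 3.6 = 150 km/h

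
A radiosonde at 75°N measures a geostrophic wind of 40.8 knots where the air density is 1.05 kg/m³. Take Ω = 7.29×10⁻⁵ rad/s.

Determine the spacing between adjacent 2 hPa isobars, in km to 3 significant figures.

Coriolis parameter at 75°N:
f = 2Ω sin φ = 2 × 7.29×10⁻⁵ × sin 75° = 1.41×10⁻⁴ s⁻¹
Wind speed in SI: 40.8 knots = 21.0 m/s
Geostrophic balance rearranged: |∂P/∂n| = f ρ V_g
|∂P/∂n| = 1.41×10⁻⁴ × 1.05 × 21.0 = 3.10×10⁻³ Pa/m
Isobar spacing: Δn = ΔP/|∂P/∂n| = 200 Pa / 3.10×10⁻³ Pa/m = 64438 m ≈ 64.4 km

64.4 km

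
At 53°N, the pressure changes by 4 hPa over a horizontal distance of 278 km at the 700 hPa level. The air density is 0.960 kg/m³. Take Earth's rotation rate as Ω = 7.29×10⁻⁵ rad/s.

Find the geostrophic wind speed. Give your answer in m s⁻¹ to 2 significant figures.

Coriolis parameter at 53°N:
f = 2Ω sin φ = 2 × 7.29×10⁻⁵ × sin 53° = 1.16×10⁻⁴ s⁻¹
Pressure gradient: |∂P/∂n| = 400 Pa / 278000 m = 1.44×10⁻³ Pa/m
Geostrophic balance (pressure-gradient force = Coriolis force):
V_g = (1/(fρ)) |∂P/∂n| = 1.44×10⁻³ / (1.16×10⁻⁴ × 0.960) = 12.9 m/s

13 m s⁻¹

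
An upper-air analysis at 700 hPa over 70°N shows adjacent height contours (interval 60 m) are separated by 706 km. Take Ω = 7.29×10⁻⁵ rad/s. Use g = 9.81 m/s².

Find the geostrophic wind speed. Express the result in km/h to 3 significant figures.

21.9 km/h

Coriolis parameter at 70°N:
f = 2Ω sin φ = 2 × 7.29×10⁻⁵ × sin 70° = 1.37×10⁻⁴ s⁻¹
Height gradient: |∂Z/∂n| = 60 m / 706000 m = 8.50×10⁻⁵
On a pressure surface, geostrophic balance gives V_g = (g/f)|∂Z/∂n|:
V_g = 9.81 × 8.50×10⁻⁵ / 1.37×10⁻⁴ = 6.09 m/s
Converting: 6.09 m/s × 3.6 = 21.9 km/h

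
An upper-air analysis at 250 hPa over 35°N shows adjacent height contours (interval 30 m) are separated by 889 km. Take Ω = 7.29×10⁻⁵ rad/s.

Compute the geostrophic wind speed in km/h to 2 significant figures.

14 km/h

Coriolis parameter at 35°N:
f = 2Ω sin φ = 2 × 7.29×10⁻⁵ × sin 35° = 8.36×10⁻⁵ s⁻¹
Height gradient: |∂Z/∂n| = 30 m / 889000 m = 3.37×10⁻⁵
On a pressure surface, geostrophic balance gives V_g = (g/f)|∂Z/∂n|:
V_g = 9.81 × 3.37×10⁻⁵ / 8.36×10⁻⁵ = 3.96 m/s
Converting: 3.96 m/s × 3.6 = 14 km/h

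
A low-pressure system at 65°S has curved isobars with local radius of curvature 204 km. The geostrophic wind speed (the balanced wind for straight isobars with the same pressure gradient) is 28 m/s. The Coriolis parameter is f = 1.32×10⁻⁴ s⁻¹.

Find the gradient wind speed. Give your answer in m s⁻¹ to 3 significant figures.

17.1 m s⁻¹

Around a low, centrifugal force acts outward with Coriolis, so pressure-gradient force balances both:
(1/ρ)|∂P/∂n| = fV + V²/R  →  V² + fR·V − fR·V_g = 0
With fR = 1.32×10⁻⁴ × 204×10³ m = 26.9 m/s:
V = [−fR + √((fR)² + 4 fR V_g)]/2 = [−26.9 + √(26.9² + 4×26.9×28)]/2 = 17.1 m/s
Subgeostrophic (V < V_g = 28 m/s), as expected around a low.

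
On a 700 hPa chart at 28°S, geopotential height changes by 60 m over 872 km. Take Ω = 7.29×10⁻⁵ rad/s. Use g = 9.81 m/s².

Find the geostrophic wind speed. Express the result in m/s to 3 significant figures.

Coriolis parameter at 28°S:
f = 2Ω sin φ = 2 × 7.29×10⁻⁵ × sin 28° = 6.84×10⁻⁵ s⁻¹
Height gradient: |∂Z/∂n| = 60 m / 872000 m = 6.88×10⁻⁵
On a pressure surface, geostrophic balance gives V_g = (g/f)|∂Z/∂n|:
V_g = 9.81 × 6.88×10⁻⁵ / 6.84×10⁻⁵ = 9.86 m/s

9.86 m/s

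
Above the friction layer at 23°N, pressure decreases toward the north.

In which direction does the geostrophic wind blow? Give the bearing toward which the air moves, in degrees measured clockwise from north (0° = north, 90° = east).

The pressure-gradient force points toward the north (bearing 000°).
Geostrophic balance: in the Northern Hemisphere the Coriolis force deflects motion to the right, so the geostrophic wind blows 90° to the right of the pressure-gradient force (low pressure on the left).
Rotating 000° by 90° clockwise gives 090° — the wind blows toward the east.

090°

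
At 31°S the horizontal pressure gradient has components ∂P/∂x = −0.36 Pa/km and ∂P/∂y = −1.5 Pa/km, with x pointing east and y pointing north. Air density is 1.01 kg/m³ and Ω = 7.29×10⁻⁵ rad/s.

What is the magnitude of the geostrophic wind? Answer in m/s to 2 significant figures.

20 m/s

Coriolis parameter at 31°S:
f = 2Ω sin φ = 2 × 7.29×10⁻⁵ × sin 31° = 7.51×10⁻⁵ s⁻¹
In the Southern Hemisphere f is negative: f = −7.51×10⁻⁵ s⁻¹.
Component geostrophic relations (x east, y north):
u_g = −(1/(fρ)) ∂P/∂y,  v_g = (1/(fρ)) ∂P/∂x
u_g = −(−1.5×10⁻³)/(−7.51×10⁻⁵ × 1.01) = −19.8 m/s;  v_g = (−0.36×10⁻³)/(−7.51×10⁻⁵ × 1.01) = 4.75 m/s
|V_g| = √(u_g² + v_g²) = 20.3 m/s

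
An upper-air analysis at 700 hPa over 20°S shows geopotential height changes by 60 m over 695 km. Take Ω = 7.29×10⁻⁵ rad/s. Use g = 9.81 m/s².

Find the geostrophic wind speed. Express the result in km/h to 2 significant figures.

Coriolis parameter at 20°S:
f = 2Ω sin φ = 2 × 7.29×10⁻⁵ × sin 20° = 4.99×10⁻⁵ s⁻¹
Height gradient: |∂Z/∂n| = 60 m / 695000 m = 8.63×10⁻⁵
On a pressure surface, geostrophic balance gives V_g = (g/f)|∂Z/∂n|:
V_g = 9.81 × 8.63×10⁻⁵ / 4.99×10⁻⁵ = 17.0 m/s
Converting: 17.0 m/s × 3.6 = 61 km/h

61 km/h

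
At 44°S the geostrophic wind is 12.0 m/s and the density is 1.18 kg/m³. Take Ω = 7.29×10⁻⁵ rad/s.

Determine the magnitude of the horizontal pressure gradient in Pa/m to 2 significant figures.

1.4×10⁻³ Pa/m

Coriolis parameter at 44°S:
f = 2Ω sin φ = 2 × 7.29×10⁻⁵ × sin 44° = 1.01×10⁻⁴ s⁻¹
Geostrophic balance rearranged: |∂P/∂n| = f ρ V_g
|∂P/∂n| = 1.01×10⁻⁴ × 1.18 × 12.0 = 1.43×10⁻³ Pa/m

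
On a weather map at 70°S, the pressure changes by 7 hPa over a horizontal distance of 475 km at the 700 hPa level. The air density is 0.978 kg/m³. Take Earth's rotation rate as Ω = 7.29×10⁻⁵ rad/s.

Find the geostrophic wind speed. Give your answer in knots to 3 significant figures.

21.4 knots

Coriolis parameter at 70°S:
f = 2Ω sin φ = 2 × 7.29×10⁻⁵ × sin 70° = 1.37×10⁻⁴ s⁻¹
Pressure gradient: |∂P/∂n| = 700 Pa / 475000 m = 1.47×10⁻³ Pa/m
Geostrophic balance (pressure-gradient force = Coriolis force):
V_g = (1/(fρ)) |∂P/∂n| = 1.47×10⁻³ / (1.37×10⁻⁴ × 0.978) = 11.0 m/s
Converting: 11.0 m/s × 1.944 = 21.4 knots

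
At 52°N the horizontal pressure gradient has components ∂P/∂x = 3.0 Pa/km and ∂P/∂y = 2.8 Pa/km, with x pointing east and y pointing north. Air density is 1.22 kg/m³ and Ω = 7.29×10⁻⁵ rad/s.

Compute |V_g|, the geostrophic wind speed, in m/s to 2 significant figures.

29 m/s

Coriolis parameter at 52°N:
f = 2Ω sin φ = 2 × 7.29×10⁻⁵ × sin 52° = 1.15×10⁻⁴ s⁻¹
Component geostrophic relations (x east, y north):
u_g = −(1/(fρ)) ∂P/∂y,  v_g = (1/(fρ)) ∂P/∂x
u_g = −(2.8×10⁻³)/(1.15×10⁻⁴ × 1.22) = −20.0 m/s;  v_g = (3.0×10⁻³)/(1.15×10⁻⁴ × 1.22) = 21.4 m/s
|V_g| = √(u_g² + v_g²) = 29.3 m/s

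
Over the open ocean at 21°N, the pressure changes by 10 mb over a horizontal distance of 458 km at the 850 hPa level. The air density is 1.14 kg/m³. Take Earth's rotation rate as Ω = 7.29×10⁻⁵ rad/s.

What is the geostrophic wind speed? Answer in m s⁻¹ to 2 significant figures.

37 m s⁻¹

Coriolis parameter at 21°N:
f = 2Ω sin φ = 2 × 7.29×10⁻⁵ × sin 21° = 5.23×10⁻⁵ s⁻¹
Pressure gradient: |∂P/∂n| = 1000 Pa / 458000 m = 2.18×10⁻³ Pa/m
Geostrophic balance (pressure-gradient force = Coriolis force):
V_g = (1/(fρ)) |∂P/∂n| = 2.18×10⁻³ / (5.23×10⁻⁵ × 1.14) = 36.7 m/s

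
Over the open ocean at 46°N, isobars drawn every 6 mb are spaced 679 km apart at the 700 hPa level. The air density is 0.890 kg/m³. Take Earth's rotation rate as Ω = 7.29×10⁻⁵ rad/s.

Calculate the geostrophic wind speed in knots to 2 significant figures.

18 knots

Coriolis parameter at 46°N:
f = 2Ω sin φ = 2 × 7.29×10⁻⁵ × sin 46° = 1.05×10⁻⁴ s⁻¹
Pressure gradient: |∂P/∂n| = 600 Pa / 679000 m = 8.84×10⁻⁴ Pa/m
Geostrophic balance (pressure-gradient force = Coriolis force):
V_g = (1/(fρ)) |∂P/∂n| = 8.84×10⁻⁴ / (1.05×10⁻⁴ × 0.890) = 9.47 m/s
Converting: 9.47 m/s × 1.944 = 18 knots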